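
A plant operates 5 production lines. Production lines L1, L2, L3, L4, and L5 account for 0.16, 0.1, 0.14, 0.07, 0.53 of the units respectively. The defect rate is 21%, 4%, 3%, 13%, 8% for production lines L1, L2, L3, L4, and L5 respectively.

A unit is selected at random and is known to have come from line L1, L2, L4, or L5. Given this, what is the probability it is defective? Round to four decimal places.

Let S = {L1, L2, L4, L5}.
P(S) = 0.16 + 0.1 + 0.07 + 0.53 = 0.86.
P(D ∩ S) = 0.21·0.16 + 0.04·0.1 + 0.13·0.07 + 0.08·0.53 = 0.0336 + 0.004 + 0.0091 + 0.0424 = 0.0891.
P(D | S) = 0.0891 / 0.86 = 0.103605…

0.1036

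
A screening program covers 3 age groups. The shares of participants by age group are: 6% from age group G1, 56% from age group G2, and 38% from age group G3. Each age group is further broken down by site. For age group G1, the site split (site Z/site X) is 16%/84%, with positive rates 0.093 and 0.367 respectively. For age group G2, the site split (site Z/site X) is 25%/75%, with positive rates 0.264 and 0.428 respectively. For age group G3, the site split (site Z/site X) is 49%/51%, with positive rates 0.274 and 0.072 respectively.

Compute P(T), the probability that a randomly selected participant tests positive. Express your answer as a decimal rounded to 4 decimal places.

P(T) ≈ 0.3011

P(T|G1) = 0.16·0.093 + 0.84·0.367 = 0.01488 + 0.30828 = 0.32316
P(T|G2) = 0.25·0.264 + 0.75·0.428 = 0.066 + 0.321 = 0.387
P(T|G3) = 0.49·0.274 + 0.51·0.072 = 0.13426 + 0.03672 = 0.17098
By total probability over the outer partition,
P(T) = 0.06·0.32316 + 0.56·0.387 + 0.38·0.17098
      = 0.0193896 + 0.21672 + 0.0649724 = 0.301082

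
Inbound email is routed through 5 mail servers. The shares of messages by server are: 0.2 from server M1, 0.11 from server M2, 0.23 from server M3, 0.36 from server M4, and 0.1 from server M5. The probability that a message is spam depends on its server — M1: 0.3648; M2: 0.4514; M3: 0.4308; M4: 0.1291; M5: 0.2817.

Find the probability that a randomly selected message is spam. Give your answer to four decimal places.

P(S) ≈ 0.2963

P(S) = P(S|M1)·P(M1) + P(S|M2)·P(M2) + P(S|M3)·P(M3) + P(S|M4)·P(M4) + P(S|M5)·P(M5)
      = 0.3648·0.2 + 0.4514·0.11 + 0.4308·0.23 + 0.1291·0.36 + 0.2817·0.1
      = 0.07296 + 0.049654 + 0.099084 + 0.046476 + 0.02817 = 0.296344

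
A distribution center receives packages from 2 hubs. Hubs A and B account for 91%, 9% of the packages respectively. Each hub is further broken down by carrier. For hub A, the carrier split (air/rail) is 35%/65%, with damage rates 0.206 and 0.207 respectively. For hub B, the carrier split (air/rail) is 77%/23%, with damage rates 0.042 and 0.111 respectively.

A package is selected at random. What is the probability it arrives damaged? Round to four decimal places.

P(D|A) = 0.35·0.206 + 0.65·0.207 = 0.0721 + 0.13455 = 0.20665
P(D|B) = 0.77·0.042 + 0.23·0.111 = 0.03234 + 0.02553 = 0.05787
Then overall,
P(D) = 0.91·0.20665 + 0.09·0.05787
      = 0.1880515 + 0.0052083 = 0.1932598

0.1933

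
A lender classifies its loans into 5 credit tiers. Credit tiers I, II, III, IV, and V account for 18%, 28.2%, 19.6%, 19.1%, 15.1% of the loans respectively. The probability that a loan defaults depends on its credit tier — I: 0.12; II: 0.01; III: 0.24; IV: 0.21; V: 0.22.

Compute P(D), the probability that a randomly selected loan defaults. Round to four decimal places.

By the law of total probability,
P(D) = P(D|I)·P(I) + P(D|II)·P(II) + P(D|III)·P(III) + P(D|IV)·P(IV) + P(D|V)·P(V)
      = 0.12·0.18 + 0.01·0.282 + 0.24·0.196 + 0.21·0.191 + 0.22·0.151
      = 0.0216 + 0.00282 + 0.04704 + 0.04011 + 0.03322 = 0.14479

P(D) ≈ 0.1448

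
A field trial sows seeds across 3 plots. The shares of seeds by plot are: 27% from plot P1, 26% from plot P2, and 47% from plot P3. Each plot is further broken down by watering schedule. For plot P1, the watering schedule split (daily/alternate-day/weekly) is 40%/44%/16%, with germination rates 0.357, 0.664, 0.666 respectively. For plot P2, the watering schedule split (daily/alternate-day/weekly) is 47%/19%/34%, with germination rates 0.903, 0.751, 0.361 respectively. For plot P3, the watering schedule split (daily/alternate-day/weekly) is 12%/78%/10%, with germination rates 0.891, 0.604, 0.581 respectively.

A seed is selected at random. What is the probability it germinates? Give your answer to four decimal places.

P(G) ≈ 0.6246

P(G|P1) = 0.4·0.357 + 0.44·0.664 + 0.16·0.666 = 0.1428 + 0.29216 + 0.10656 = 0.54152
P(G|P2) = 0.47·0.903 + 0.19·0.751 + 0.34·0.361 = 0.42441 + 0.14269 + 0.12274 = 0.68984
P(G|P3) = 0.12·0.891 + 0.78·0.604 + 0.1·0.581 = 0.10692 + 0.47112 + 0.0581 = 0.63614
Then overall,
P(G) = 0.27·0.54152 + 0.26·0.68984 + 0.47·0.63614
      = 0.1462104 + 0.1793584 + 0.2989858 = 0.6245546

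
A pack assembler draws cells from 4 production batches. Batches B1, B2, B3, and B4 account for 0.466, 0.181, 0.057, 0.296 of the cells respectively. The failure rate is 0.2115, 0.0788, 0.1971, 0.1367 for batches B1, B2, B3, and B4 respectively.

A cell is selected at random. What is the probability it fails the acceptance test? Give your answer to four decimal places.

By the law of total probability,
P(F) = P(F|B1)·P(B1) + P(F|B2)·P(B2) + P(F|B3)·P(B3) + P(F|B4)·P(B4)
      = 0.2115·0.466 + 0.0788·0.181 + 0.1971·0.057 + 0.1367·0.296
      = 0.098559 + 0.0142628 + 0.0112347 + 0.0404632 = 0.1645197

P(F) ≈ 0.1645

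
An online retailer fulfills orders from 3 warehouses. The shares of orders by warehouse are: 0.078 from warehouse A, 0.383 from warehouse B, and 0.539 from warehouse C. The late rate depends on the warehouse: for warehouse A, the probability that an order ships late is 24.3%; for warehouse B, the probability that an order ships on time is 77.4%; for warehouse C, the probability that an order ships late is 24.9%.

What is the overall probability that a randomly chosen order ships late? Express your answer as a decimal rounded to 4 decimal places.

P(L|B) = 1 − 0.774 = 0.226.
P(L) = P(L|A)·P(A) + P(L|B)·P(B) + P(L|C)·P(C)
      = 0.243·0.078 + 0.226·0.383 + 0.249·0.539
      = 0.018954 + 0.086558 + 0.134211 = 0.239723

P(L) ≈ 0.2397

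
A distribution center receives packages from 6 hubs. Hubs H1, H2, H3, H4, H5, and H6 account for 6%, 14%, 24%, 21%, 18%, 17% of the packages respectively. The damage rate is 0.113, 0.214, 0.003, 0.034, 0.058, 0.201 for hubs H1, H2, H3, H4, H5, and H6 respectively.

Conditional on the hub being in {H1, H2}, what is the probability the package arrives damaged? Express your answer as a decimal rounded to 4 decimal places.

Let S = {H1, H2}.
P(S) = 0.06 + 0.14 = 0.2.
P(D ∩ S) = 0.113·0.06 + 0.214·0.14 = 0.00678 + 0.02996 = 0.03674.
P(D | S) = 0.03674 / 0.2 = 0.183700…

P(D|S) ≈ 0.1837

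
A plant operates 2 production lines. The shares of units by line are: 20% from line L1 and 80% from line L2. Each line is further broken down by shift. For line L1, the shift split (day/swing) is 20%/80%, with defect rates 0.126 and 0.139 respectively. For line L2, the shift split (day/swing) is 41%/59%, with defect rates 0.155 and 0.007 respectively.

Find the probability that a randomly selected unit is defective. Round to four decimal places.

P(D) ≈ 0.0814

P(D|L1) = 0.2·0.126 + 0.8·0.139 = 0.0252 + 0.1112 = 0.1364
P(D|L2) = 0.41·0.155 + 0.59·0.007 = 0.06355 + 0.00413 = 0.06768
Then overall,
P(D) = 0.2·0.1364 + 0.8·0.06768
      = 0.02728 + 0.054144 = 0.081424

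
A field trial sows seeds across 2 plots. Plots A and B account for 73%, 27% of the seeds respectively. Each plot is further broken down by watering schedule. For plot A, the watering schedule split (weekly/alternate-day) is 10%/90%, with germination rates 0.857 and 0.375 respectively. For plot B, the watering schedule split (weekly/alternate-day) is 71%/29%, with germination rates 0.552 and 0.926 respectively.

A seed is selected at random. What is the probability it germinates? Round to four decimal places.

P(G) ≈ 0.4873

P(G|A) = 0.1·0.857 + 0.9·0.375 = 0.0857 + 0.3375 = 0.4232
P(G|B) = 0.71·0.552 + 0.29·0.926 = 0.39192 + 0.26854 = 0.66046
By total probability over the outer partition,
P(G) = 0.73·0.4232 + 0.27·0.66046
      = 0.308936 + 0.1783242 = 0.4872602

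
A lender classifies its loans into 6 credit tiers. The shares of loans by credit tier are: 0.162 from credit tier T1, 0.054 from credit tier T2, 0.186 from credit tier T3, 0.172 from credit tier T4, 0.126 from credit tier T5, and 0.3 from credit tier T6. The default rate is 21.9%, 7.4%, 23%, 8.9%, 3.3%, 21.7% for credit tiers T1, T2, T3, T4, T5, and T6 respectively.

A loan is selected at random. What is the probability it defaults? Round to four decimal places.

0.1668

Summing over the partition,
P(D) = P(D|T1)·P(T1) + P(D|T2)·P(T2) + P(D|T3)·P(T3) + P(D|T4)·P(T4) + P(D|T5)·P(T5) + P(D|T6)·P(T6)
      = 0.219·0.162 + 0.074·0.054 + 0.23·0.186 + 0.089·0.172 + 0.033·0.126 + 0.217·0.3
      = 0.035478 + 0.003996 + 0.04278 + 0.015308 + 0.004158 + 0.0651 = 0.16682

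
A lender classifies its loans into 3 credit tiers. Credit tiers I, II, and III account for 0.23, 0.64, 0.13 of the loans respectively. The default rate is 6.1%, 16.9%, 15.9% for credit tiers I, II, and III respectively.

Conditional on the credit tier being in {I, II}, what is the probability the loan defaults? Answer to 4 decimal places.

0.1404

Let S = {I, II}.
P(S) = 0.23 + 0.64 = 0.87.
P(D ∩ S) = 0.061·0.23 + 0.169·0.64 = 0.01403 + 0.10816 = 0.12219.
P(D | S) = 0.12219 / 0.87 = 0.140448…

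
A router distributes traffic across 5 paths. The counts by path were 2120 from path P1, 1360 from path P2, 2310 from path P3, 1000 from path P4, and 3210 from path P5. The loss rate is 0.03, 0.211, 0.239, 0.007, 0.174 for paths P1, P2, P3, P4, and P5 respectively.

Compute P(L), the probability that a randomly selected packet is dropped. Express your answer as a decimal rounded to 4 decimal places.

0.1468

Total: 2120 + 1360 + 2310 + 1000 + 3210 = 10000.
P(P1) = 2120/10000 = 0.212. P(P2) = 1360/10000 = 0.136. P(P3) = 2310/10000 = 0.231. P(P4) = 1000/10000 = 0.1. P(P5) = 3210/10000 = 0.321.
P(L) = P(L|P1)·P(P1) + P(L|P2)·P(P2) + P(L|P3)·P(P3) + P(L|P4)·P(P4) + P(L|P5)·P(P5)
      = 0.03·0.212 + 0.211·0.136 + 0.239·0.231 + 0.007·0.1 + 0.174·0.321
      = 0.00636 + 0.028696 + 0.055209 + 0.0007 + 0.055854 = 0.146819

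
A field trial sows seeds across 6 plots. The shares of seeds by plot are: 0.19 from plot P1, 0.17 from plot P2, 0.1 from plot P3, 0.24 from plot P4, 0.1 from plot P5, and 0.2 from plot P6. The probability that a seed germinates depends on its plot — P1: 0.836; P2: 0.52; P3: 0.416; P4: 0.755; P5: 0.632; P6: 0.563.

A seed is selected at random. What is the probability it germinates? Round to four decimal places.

P(G) ≈ 0.6458

By the law of total probability,
P(G) = P(G|P1)·P(P1) + P(G|P2)·P(P2) + P(G|P3)·P(P3) + P(G|P4)·P(P4) + P(G|P5)·P(P5) + P(G|P6)·P(P6)
      = 0.836·0.19 + 0.52·0.17 + 0.416·0.1 + 0.755·0.24 + 0.632·0.1 + 0.563·0.2
      = 0.15884 + 0.0884 + 0.0416 + 0.1812 + 0.0632 + 0.1126 = 0.64584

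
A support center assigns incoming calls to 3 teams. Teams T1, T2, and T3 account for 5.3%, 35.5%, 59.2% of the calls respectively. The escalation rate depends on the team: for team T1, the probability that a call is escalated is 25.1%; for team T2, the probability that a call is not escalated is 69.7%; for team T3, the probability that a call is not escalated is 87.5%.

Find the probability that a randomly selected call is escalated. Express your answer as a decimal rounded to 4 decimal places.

P(E|T2) = 1 − 0.697 = 0.303.
P(E|T3) = 1 − 0.875 = 0.125.
P(E) = P(E|T1)·P(T1) + P(E|T2)·P(T2) + P(E|T3)·P(T3)
      = 0.251·0.053 + 0.303·0.355 + 0.125·0.592
      = 0.013303 + 0.107565 + 0.074 = 0.194868

0.1949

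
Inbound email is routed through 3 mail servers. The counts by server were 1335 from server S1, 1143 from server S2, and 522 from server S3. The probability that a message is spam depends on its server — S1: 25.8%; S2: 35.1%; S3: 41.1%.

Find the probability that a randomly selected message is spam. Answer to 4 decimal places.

0.3201

Total: 1335 + 1143 + 522 = 3000.
P(S1) = 1335/3000 = 0.445. P(S2) = 1143/3000 = 0.381. P(S3) = 522/3000 = 0.174.
P(S) = P(S|S1)·P(S1) + P(S|S2)·P(S2) + P(S|S3)·P(S3)
      = 0.258·0.445 + 0.351·0.381 + 0.411·0.174
      = 0.11481 + 0.133731 + 0.071514 = 0.320055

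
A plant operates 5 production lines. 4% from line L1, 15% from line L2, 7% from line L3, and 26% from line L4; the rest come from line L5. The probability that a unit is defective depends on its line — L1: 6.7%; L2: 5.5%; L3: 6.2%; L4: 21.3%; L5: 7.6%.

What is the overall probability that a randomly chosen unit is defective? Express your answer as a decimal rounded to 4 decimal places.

P(D) ≈ 0.1071

P(L5) = 1 − (0.04 + 0.15 + 0.07 + 0.26) = 0.48.
P(D) = P(D|L1)·P(L1) + P(D|L2)·P(L2) + P(D|L3)·P(L3) + P(D|L4)·P(L4) + P(D|L5)·P(L5)
      = 0.067·0.04 + 0.055·0.15 + 0.062·0.07 + 0.213·0.26 + 0.076·0.48
      = 0.00268 + 0.00825 + 0.00434 + 0.05538 + 0.03648 = 0.10713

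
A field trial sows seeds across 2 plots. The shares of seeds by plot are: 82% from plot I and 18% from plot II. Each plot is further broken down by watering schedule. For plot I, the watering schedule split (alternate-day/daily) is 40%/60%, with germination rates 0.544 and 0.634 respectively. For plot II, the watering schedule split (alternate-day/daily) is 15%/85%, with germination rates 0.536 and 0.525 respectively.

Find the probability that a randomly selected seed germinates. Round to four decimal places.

0.5852

P(G|I) = 0.4·0.544 + 0.6·0.634 = 0.2176 + 0.3804 = 0.598
P(G|II) = 0.15·0.536 + 0.85·0.525 = 0.0804 + 0.44625 = 0.52665
Then overall,
P(G) = 0.82·0.598 + 0.18·0.52665
      = 0.49036 + 0.094797 = 0.585157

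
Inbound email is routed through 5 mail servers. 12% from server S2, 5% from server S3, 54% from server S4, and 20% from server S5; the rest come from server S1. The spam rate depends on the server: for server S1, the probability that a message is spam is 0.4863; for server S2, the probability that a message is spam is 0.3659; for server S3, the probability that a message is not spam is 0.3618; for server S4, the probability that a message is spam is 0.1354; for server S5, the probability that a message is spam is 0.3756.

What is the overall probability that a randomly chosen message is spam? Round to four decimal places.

P(S1) = 1 − (0.12 + 0.05 + 0.54 + 0.2) = 0.09.
P(S|S3) = 1 − 0.3618 = 0.6382.
By the law of total probability,
P(S) = P(S|S1)·P(S1) + P(S|S2)·P(S2) + P(S|S3)·P(S3) + P(S|S4)·P(S4) + P(S|S5)·P(S5)
      = 0.4863·0.09 + 0.3659·0.12 + 0.6382·0.05 + 0.1354·0.54 + 0.3756·0.2
      = 0.043767 + 0.043908 + 0.03191 + 0.073116 + 0.07512 = 0.267821

P(S) ≈ 0.2678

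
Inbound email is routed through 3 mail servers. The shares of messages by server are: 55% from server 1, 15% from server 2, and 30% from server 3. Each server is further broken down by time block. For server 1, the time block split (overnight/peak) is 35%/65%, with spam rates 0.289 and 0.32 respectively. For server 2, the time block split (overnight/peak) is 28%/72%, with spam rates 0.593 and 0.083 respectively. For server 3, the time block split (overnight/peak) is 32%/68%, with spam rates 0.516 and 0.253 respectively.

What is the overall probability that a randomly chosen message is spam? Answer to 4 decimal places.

P(S|1) = 0.35·0.289 + 0.65·0.32 = 0.10115 + 0.208 = 0.30915
P(S|2) = 0.28·0.593 + 0.72·0.083 = 0.16604 + 0.05976 = 0.2258
P(S|3) = 0.32·0.516 + 0.68·0.253 = 0.16512 + 0.17204 = 0.33716
Then overall,
P(S) = 0.55·0.30915 + 0.15·0.2258 + 0.3·0.33716
      = 0.1700325 + 0.03387 + 0.101148 = 0.3050505

P(S) ≈ 0.3051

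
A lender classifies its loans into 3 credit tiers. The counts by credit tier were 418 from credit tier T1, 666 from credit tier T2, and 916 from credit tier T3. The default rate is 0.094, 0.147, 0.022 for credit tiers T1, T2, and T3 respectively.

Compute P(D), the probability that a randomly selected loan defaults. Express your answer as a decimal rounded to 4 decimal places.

P(D) ≈ 0.0787

Total: 418 + 666 + 916 = 2000.
P(T1) = 418/2000 = 0.209. P(T2) = 666/2000 = 0.333. P(T3) = 916/2000 = 0.458.
Using total probability over the partition,
P(D) = P(D|T1)·P(T1) + P(D|T2)·P(T2) + P(D|T3)·P(T3)
      = 0.094·0.209 + 0.147·0.333 + 0.022·0.458
      = 0.019646 + 0.048951 + 0.010076 = 0.078673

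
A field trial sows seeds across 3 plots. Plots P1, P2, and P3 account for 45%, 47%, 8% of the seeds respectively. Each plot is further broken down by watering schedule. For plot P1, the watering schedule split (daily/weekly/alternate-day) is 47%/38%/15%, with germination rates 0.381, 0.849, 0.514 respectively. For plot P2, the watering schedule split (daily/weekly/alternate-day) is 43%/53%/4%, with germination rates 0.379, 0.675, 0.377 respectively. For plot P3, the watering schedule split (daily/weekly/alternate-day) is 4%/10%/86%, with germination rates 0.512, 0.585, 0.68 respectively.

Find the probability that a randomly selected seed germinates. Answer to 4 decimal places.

P(G) ≈ 0.5654

P(G|P1) = 0.47·0.381 + 0.38·0.849 + 0.15·0.514 = 0.17907 + 0.32262 + 0.0771 = 0.57879
P(G|P2) = 0.43·0.379 + 0.53·0.675 + 0.04·0.377 = 0.16297 + 0.35775 + 0.01508 = 0.5358
P(G|P3) = 0.04·0.512 + 0.1·0.585 + 0.86·0.68 = 0.02048 + 0.0585 + 0.5848 = 0.66378
By total probability over the outer partition,
P(G) = 0.45·0.57879 + 0.47·0.5358 + 0.08·0.66378
      = 0.2604555 + 0.251826 + 0.0531024 = 0.5653839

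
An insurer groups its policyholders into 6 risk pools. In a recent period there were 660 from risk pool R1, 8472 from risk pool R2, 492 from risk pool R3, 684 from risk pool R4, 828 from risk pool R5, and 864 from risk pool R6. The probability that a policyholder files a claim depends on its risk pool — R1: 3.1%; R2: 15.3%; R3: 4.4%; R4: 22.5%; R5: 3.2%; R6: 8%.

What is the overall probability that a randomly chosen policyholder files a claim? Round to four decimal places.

Total: 660 + 8472 + 492 + 684 + 828 + 864 = 12000.
P(R1) = 660/12000 = 0.055. P(R2) = 8472/12000 = 0.706. P(R3) = 492/12000 = 0.041. P(R4) = 684/12000 = 0.057. P(R5) = 828/12000 = 0.069. P(R6) = 864/12000 = 0.072.
P(C) = P(C|R1)·P(R1) + P(C|R2)·P(R2) + P(C|R3)·P(R3) + P(C|R4)·P(R4) + P(C|R5)·P(R5) + P(C|R6)·P(R6)
      = 0.031·0.055 + 0.153·0.706 + 0.044·0.041 + 0.225·0.057 + 0.032·0.069 + 0.08·0.072
      = 0.001705 + 0.108018 + 0.001804 + 0.012825 + 0.002208 + 0.00576 = 0.13232

P(C) ≈ 0.1323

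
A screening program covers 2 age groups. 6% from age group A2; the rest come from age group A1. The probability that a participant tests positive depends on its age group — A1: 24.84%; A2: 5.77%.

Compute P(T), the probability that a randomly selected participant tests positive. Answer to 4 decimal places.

P(A1) = 1 − (0.06) = 0.94.
P(T) = P(T|A1)·P(A1) + P(T|A2)·P(A2)
      = 0.2484·0.94 + 0.0577·0.06
      = 0.233496 + 0.003462 = 0.236958

P(T) ≈ 0.2370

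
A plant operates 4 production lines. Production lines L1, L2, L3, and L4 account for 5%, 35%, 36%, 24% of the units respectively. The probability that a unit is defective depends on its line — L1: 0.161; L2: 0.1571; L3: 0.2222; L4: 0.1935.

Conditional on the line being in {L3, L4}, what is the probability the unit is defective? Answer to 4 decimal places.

Let S = {L3, L4}.
P(S) = 0.36 + 0.24 = 0.6.
P(D ∩ S) = 0.2222·0.36 + 0.1935·0.24 = 0.079992 + 0.04644 = 0.126432.
P(D | S) = 0.126432 / 0.6 = 0.210720…

0.2107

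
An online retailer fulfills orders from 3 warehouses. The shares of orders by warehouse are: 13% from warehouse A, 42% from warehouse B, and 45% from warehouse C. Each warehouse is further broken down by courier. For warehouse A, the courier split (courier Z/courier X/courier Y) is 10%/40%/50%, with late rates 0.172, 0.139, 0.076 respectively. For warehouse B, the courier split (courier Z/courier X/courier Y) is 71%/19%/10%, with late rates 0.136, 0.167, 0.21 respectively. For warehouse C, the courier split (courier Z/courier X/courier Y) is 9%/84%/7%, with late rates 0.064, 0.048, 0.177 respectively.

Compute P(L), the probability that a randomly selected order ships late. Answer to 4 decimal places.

0.1034

P(L|A) = 0.1·0.172 + 0.4·0.139 + 0.5·0.076 = 0.0172 + 0.0556 + 0.038 = 0.1108
P(L|B) = 0.71·0.136 + 0.19·0.167 + 0.1·0.21 = 0.09656 + 0.03173 + 0.021 = 0.14929
P(L|C) = 0.09·0.064 + 0.84·0.048 + 0.07·0.177 = 0.00576 + 0.04032 + 0.01239 = 0.05847
Then overall,
P(L) = 0.13·0.1108 + 0.42·0.14929 + 0.45·0.05847
      = 0.014404 + 0.0627018 + 0.0263115 = 0.1034173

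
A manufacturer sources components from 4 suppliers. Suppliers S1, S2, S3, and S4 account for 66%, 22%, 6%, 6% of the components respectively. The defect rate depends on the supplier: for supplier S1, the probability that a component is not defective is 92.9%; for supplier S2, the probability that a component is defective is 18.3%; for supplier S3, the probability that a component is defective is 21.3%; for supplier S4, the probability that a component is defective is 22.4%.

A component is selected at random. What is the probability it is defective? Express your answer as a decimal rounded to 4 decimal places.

P(D|S1) = 1 − 0.929 = 0.071.
P(D) = P(D|S1)·P(S1) + P(D|S2)·P(S2) + P(D|S3)·P(S3) + P(D|S4)·P(S4)
      = 0.071·0.66 + 0.183·0.22 + 0.213·0.06 + 0.224·0.06
      = 0.04686 + 0.04026 + 0.01278 + 0.01344 = 0.11334

P(D) ≈ 0.1133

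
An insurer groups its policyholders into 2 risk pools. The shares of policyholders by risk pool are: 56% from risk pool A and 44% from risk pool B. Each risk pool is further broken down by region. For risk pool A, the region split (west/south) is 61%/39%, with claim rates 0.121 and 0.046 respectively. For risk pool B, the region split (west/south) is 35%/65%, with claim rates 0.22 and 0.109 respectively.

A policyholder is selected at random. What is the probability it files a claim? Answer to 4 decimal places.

P(C|A) = 0.61·0.121 + 0.39·0.046 = 0.07381 + 0.01794 = 0.09175
P(C|B) = 0.35·0.22 + 0.65·0.109 = 0.077 + 0.07085 = 0.14785
Then overall,
P(C) = 0.56·0.09175 + 0.44·0.14785
      = 0.05138 + 0.065054 = 0.116434

P(C) ≈ 0.1164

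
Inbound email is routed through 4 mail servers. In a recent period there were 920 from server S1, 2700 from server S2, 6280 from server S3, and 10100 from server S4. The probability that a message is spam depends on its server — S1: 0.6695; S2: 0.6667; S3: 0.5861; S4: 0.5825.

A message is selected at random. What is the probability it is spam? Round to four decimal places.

0.5990

Total: 920 + 2700 + 6280 + 10100 = 20000.
P(S1) = 920/20000 = 0.046. P(S2) = 2700/20000 = 0.135. P(S3) = 6280/20000 = 0.314. P(S4) = 10100/20000 = 0.505.
P(S) = P(S|S1)·P(S1) + P(S|S2)·P(S2) + P(S|S3)·P(S3) + P(S|S4)·P(S4)
      = 0.6695·0.046 + 0.6667·0.135 + 0.5861·0.314 + 0.5825·0.505
      = 0.030797 + 0.0900045 + 0.1840354 + 0.2941625 = 0.5989994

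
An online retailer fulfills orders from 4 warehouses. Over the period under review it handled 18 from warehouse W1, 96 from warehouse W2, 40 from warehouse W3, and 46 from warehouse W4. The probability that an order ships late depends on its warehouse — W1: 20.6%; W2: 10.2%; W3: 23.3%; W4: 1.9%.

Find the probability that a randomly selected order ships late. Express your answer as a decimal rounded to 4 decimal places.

0.1185

Total: 18 + 96 + 40 + 46 = 200.
P(W1) = 18/200 = 0.09. P(W2) = 96/200 = 0.48. P(W3) = 40/200 = 0.2. P(W4) = 46/200 = 0.23.
P(L) = P(L|W1)·P(W1) + P(L|W2)·P(W2) + P(L|W3)·P(W3) + P(L|W4)·P(W4)
      = 0.206·0.09 + 0.102·0.48 + 0.233·0.2 + 0.019·0.23
      = 0.01854 + 0.04896 + 0.0466 + 0.00437 = 0.11847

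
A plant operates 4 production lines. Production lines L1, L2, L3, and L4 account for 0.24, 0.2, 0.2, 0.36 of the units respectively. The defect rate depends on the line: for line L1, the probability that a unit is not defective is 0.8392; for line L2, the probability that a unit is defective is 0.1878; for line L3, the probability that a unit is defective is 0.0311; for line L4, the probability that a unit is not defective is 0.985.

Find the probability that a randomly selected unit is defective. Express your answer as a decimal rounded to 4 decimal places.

0.0878

P(D|L1) = 1 − 0.8392 = 0.1608.
P(D|L4) = 1 − 0.985 = 0.015.
Summing over the partition,
P(D) = P(D|L1)·P(L1) + P(D|L2)·P(L2) + P(D|L3)·P(L3) + P(D|L4)·P(L4)
      = 0.1608·0.24 + 0.1878·0.2 + 0.0311·0.2 + 0.015·0.36
      = 0.038592 + 0.03756 + 0.00622 + 0.0054 = 0.087772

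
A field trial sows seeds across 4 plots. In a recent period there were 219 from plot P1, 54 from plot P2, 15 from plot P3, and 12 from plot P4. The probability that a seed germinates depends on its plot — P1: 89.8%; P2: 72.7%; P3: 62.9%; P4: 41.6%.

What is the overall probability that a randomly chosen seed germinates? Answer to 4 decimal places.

Total: 219 + 54 + 15 + 12 = 300.
P(P1) = 219/300 = 0.73. P(P2) = 54/300 = 0.18. P(P3) = 15/300 = 0.05. P(P4) = 12/300 = 0.04.
P(G) = P(G|P1)·P(P1) + P(G|P2)·P(P2) + P(G|P3)·P(P3) + P(G|P4)·P(P4)
      = 0.898·0.73 + 0.727·0.18 + 0.629·0.05 + 0.416·0.04
      = 0.65554 + 0.13086 + 0.03145 + 0.01664 = 0.83449

P(G) ≈ 0.8345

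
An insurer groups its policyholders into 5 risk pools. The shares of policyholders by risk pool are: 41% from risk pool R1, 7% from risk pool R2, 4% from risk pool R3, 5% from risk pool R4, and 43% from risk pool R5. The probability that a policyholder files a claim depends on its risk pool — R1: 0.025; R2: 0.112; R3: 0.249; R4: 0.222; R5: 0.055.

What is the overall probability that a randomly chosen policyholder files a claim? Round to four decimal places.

0.0628

Using total probability over the partition,
P(C) = P(C|R1)·P(R1) + P(C|R2)·P(R2) + P(C|R3)·P(R3) + P(C|R4)·P(R4) + P(C|R5)·P(R5)
      = 0.025·0.41 + 0.112·0.07 + 0.249·0.04 + 0.222·0.05 + 0.055·0.43
      = 0.01025 + 0.00784 + 0.00996 + 0.0111 + 0.02365 = 0.0628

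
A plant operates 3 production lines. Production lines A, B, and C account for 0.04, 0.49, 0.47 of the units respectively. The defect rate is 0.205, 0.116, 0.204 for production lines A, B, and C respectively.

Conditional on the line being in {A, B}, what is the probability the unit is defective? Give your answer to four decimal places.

Let S = {A, B}.
P(S) = 0.04 + 0.49 = 0.53.
P(D ∩ S) = 0.205·0.04 + 0.116·0.49 = 0.0082 + 0.05684 = 0.06504.
P(D | S) = 0.06504 / 0.53 = 0.122717…

P(D|S) ≈ 0.1227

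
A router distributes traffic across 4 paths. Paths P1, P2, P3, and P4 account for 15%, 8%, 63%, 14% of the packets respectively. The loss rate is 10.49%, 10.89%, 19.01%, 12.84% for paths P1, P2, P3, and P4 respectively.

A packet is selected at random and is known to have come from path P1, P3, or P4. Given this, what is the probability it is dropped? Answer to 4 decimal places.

P(L|S) ≈ 0.1668

Let S = {P1, P3, P4}.
P(S) = 0.15 + 0.63 + 0.14 = 0.92.
P(L ∩ S) = 0.1049·0.15 + 0.1901·0.63 + 0.1284·0.14 = 0.015735 + 0.119763 + 0.017976 = 0.153474.
P(L | S) = 0.153474 / 0.92 = 0.166820…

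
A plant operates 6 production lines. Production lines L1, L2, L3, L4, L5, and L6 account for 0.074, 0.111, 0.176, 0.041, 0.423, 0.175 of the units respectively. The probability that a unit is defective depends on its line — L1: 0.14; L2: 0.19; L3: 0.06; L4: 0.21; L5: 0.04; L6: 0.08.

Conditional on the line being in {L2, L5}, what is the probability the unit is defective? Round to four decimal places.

P(D|S) ≈ 0.0712

Let S = {L2, L5}.
P(S) = 0.111 + 0.423 = 0.534.
P(D ∩ S) = 0.19·0.111 + 0.04·0.423 = 0.02109 + 0.01692 = 0.03801.
P(D | S) = 0.03801 / 0.534 = 0.071180…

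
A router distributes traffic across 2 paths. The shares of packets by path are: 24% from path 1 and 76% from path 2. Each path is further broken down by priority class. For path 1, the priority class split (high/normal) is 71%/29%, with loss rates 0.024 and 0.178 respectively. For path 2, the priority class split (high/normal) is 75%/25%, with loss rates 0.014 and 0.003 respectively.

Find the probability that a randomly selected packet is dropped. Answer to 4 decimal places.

P(L|1) = 0.71·0.024 + 0.29·0.178 = 0.01704 + 0.05162 = 0.06866
P(L|2) = 0.75·0.014 + 0.25·0.003 = 0.0105 + 0.00075 = 0.01125
By total probability over the outer partition,
P(L) = 0.24·0.06866 + 0.76·0.01125
      = 0.0164784 + 0.00855 = 0.0250284

P(L) ≈ 0.0250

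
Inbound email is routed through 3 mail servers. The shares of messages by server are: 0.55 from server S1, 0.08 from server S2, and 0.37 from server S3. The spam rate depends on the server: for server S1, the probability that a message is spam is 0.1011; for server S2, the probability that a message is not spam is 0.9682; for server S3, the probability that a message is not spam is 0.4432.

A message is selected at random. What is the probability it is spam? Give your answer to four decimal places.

0.2642

P(S|S2) = 1 − 0.9682 = 0.0318.
P(S|S3) = 1 − 0.4432 = 0.5568.
P(S) = P(S|S1)·P(S1) + P(S|S2)·P(S2) + P(S|S3)·P(S3)
      = 0.1011·0.55 + 0.0318·0.08 + 0.5568·0.37
      = 0.055605 + 0.002544 + 0.206016 = 0.264165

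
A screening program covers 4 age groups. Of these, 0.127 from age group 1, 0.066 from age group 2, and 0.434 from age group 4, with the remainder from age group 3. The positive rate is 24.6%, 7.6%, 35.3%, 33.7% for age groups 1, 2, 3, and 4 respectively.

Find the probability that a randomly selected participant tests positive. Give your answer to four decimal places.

0.3142

P(3) = 1 − (0.127 + 0.066 + 0.434) = 0.373.
Using total probability over the partition,
P(T) = P(T|1)·P(1) + P(T|2)·P(2) + P(T|3)·P(3) + P(T|4)·P(4)
      = 0.246·0.127 + 0.076·0.066 + 0.353·0.373 + 0.337·0.434
      = 0.031242 + 0.005016 + 0.131669 + 0.146258 = 0.314185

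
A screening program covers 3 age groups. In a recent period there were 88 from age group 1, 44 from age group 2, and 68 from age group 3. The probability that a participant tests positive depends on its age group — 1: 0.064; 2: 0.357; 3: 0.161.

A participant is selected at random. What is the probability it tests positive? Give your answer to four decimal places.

Total: 88 + 44 + 68 = 200.
P(1) = 88/200 = 0.44. P(2) = 44/200 = 0.22. P(3) = 68/200 = 0.34.
P(T) = P(T|1)·P(1) + P(T|2)·P(2) + P(T|3)·P(3)
      = 0.064·0.44 + 0.357·0.22 + 0.161·0.34
      = 0.02816 + 0.07854 + 0.05474 = 0.16144

P(T) ≈ 0.1614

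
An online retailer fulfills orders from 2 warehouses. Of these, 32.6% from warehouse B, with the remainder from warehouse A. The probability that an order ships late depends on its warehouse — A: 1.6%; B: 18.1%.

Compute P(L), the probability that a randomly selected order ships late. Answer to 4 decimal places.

P(A) = 1 − (0.326) = 0.674.
By the law of total probability,
P(L) = P(L|A)·P(A) + P(L|B)·P(B)
      = 0.016·0.674 + 0.181·0.326
      = 0.010784 + 0.059006 = 0.06979

0.0698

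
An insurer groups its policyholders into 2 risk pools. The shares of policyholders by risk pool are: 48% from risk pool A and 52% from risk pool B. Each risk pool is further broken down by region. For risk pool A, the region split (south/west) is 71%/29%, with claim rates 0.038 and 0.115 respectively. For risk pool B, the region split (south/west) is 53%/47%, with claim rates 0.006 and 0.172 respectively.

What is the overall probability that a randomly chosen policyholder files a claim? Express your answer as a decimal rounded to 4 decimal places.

P(C|A) = 0.71·0.038 + 0.29·0.115 = 0.02698 + 0.03335 = 0.06033
P(C|B) = 0.53·0.006 + 0.47·0.172 = 0.00318 + 0.08084 = 0.08402
Then overall,
P(C) = 0.48·0.06033 + 0.52·0.08402
      = 0.0289584 + 0.0436904 = 0.0726488

0.0726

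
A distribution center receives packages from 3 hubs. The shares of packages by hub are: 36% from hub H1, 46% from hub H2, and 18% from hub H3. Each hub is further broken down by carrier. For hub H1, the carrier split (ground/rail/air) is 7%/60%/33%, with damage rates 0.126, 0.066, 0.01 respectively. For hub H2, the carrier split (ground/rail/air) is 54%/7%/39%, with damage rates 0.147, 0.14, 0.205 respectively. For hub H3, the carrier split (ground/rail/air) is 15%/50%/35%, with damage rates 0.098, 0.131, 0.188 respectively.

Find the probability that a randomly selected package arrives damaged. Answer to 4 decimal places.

P(D) ≈ 0.1227

P(D|H1) = 0.07·0.126 + 0.6·0.066 + 0.33·0.01 = 0.00882 + 0.0396 + 0.0033 = 0.05172
P(D|H2) = 0.54·0.147 + 0.07·0.14 + 0.39·0.205 = 0.07938 + 0.0098 + 0.07995 = 0.16913
P(D|H3) = 0.15·0.098 + 0.5·0.131 + 0.35·0.188 = 0.0147 + 0.0655 + 0.0658 = 0.146
By total probability over the outer partition,
P(D) = 0.36·0.05172 + 0.46·0.16913 + 0.18·0.146
      = 0.0186192 + 0.0777998 + 0.02628 = 0.122699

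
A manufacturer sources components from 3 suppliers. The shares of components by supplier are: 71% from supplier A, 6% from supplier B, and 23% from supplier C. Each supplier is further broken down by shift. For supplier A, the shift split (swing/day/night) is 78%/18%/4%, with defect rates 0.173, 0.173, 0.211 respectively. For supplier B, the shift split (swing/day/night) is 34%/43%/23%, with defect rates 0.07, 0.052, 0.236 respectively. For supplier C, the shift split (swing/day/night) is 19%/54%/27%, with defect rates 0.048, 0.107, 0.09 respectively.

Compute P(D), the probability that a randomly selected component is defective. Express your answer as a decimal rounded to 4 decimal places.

P(D) ≈ 0.1509

P(D|A) = 0.78·0.173 + 0.18·0.173 + 0.04·0.211 = 0.13494 + 0.03114 + 0.00844 = 0.17452
P(D|B) = 0.34·0.07 + 0.43·0.052 + 0.23·0.236 = 0.0238 + 0.02236 + 0.05428 = 0.10044
P(D|C) = 0.19·0.048 + 0.54·0.107 + 0.27·0.09 = 0.00912 + 0.05778 + 0.0243 = 0.0912
Then overall,
P(D) = 0.71·0.17452 + 0.06·0.10044 + 0.23·0.0912
      = 0.1239092 + 0.0060264 + 0.020976 = 0.1509116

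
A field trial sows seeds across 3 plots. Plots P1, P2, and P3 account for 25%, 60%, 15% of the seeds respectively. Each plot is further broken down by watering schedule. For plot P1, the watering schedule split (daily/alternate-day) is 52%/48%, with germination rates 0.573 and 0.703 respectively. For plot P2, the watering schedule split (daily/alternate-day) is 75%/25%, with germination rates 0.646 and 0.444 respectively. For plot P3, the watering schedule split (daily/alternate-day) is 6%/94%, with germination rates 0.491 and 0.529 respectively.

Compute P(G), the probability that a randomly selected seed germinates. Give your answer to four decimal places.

0.5952

P(G|P1) = 0.52·0.573 + 0.48·0.703 = 0.29796 + 0.33744 = 0.6354
P(G|P2) = 0.75·0.646 + 0.25·0.444 = 0.4845 + 0.111 = 0.5955
P(G|P3) = 0.06·0.491 + 0.94·0.529 = 0.02946 + 0.49726 = 0.52672
By total probability over the outer partition,
P(G) = 0.25·0.6354 + 0.6·0.5955 + 0.15·0.52672
      = 0.15885 + 0.3573 + 0.079008 = 0.595158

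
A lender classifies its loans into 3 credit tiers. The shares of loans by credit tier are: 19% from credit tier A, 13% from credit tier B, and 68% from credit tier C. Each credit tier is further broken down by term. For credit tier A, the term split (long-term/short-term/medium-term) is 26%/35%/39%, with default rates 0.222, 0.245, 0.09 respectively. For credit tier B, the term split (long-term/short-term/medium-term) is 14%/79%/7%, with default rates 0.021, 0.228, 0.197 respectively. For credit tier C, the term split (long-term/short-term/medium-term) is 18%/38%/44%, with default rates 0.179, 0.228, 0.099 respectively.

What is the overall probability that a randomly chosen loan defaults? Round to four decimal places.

P(D|A) = 0.26·0.222 + 0.35·0.245 + 0.39·0.09 = 0.05772 + 0.08575 + 0.0351 = 0.17857
P(D|B) = 0.14·0.021 + 0.79·0.228 + 0.07·0.197 = 0.00294 + 0.18012 + 0.01379 = 0.19685
P(D|C) = 0.18·0.179 + 0.38·0.228 + 0.44·0.099 = 0.03222 + 0.08664 + 0.04356 = 0.16242
By total probability over the outer partition,
P(D) = 0.19·0.17857 + 0.13·0.19685 + 0.68·0.16242
      = 0.0339283 + 0.0255905 + 0.1104456 = 0.1699644

P(D) ≈ 0.1700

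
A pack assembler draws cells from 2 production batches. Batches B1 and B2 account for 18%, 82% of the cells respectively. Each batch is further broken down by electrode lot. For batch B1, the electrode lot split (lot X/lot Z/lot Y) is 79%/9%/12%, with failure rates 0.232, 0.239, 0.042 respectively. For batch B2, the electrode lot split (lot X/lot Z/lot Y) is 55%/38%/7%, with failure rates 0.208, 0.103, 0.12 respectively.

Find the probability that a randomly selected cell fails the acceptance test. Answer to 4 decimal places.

P(F) ≈ 0.1706

P(F|B1) = 0.79·0.232 + 0.09·0.239 + 0.12·0.042 = 0.18328 + 0.02151 + 0.00504 = 0.20983
P(F|B2) = 0.55·0.208 + 0.38·0.103 + 0.07·0.12 = 0.1144 + 0.03914 + 0.0084 = 0.16194
Then overall,
P(F) = 0.18·0.20983 + 0.82·0.16194
      = 0.0377694 + 0.1327908 = 0.1705602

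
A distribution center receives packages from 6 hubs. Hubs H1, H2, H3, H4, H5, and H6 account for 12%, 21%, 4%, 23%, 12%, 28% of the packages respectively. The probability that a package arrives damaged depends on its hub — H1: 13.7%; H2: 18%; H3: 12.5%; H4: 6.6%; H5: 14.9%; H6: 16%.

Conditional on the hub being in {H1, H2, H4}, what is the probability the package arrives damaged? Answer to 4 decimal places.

P(D|S) ≈ 0.1240

Let S = {H1, H2, H4}.
P(S) = 0.12 + 0.21 + 0.23 = 0.56.
P(D ∩ S) = 0.137·0.12 + 0.18·0.21 + 0.066·0.23 = 0.01644 + 0.0378 + 0.01518 = 0.06942.
P(D | S) = 0.06942 / 0.56 = 0.123964…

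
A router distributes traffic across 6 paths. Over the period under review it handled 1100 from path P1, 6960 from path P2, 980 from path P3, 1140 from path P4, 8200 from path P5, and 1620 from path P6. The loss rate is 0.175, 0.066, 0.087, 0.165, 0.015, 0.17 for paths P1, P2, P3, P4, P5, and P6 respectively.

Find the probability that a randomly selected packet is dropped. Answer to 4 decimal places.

0.0662

Total: 1100 + 6960 + 980 + 1140 + 8200 + 1620 = 20000.
P(P1) = 1100/20000 = 0.055. P(P2) = 6960/20000 = 0.348. P(P3) = 980/20000 = 0.049. P(P4) = 1140/20000 = 0.057. P(P5) = 8200/20000 = 0.41. P(P6) = 1620/20000 = 0.081.
By the law of total probability,
P(L) = P(L|P1)·P(P1) + P(L|P2)·P(P2) + P(L|P3)·P(P3) + P(L|P4)·P(P4) + P(L|P5)·P(P5) + P(L|P6)·P(P6)
      = 0.175·0.055 + 0.066·0.348 + 0.087·0.049 + 0.165·0.057 + 0.015·0.41 + 0.17·0.081
      = 0.009625 + 0.022968 + 0.004263 + 0.009405 + 0.00615 + 0.01377 = 0.066181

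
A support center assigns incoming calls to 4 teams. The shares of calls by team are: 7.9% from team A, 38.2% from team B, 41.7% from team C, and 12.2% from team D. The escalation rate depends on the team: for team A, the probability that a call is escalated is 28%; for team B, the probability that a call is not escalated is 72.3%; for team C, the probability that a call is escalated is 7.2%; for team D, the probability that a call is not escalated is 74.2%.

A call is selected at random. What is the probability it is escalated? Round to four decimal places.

0.1894

P(E|B) = 1 − 0.723 = 0.277.
P(E|D) = 1 − 0.742 = 0.258.
P(E) = P(E|A)·P(A) + P(E|B)·P(B) + P(E|C)·P(C) + P(E|D)·P(D)
      = 0.28·0.079 + 0.277·0.382 + 0.072·0.417 + 0.258·0.122
      = 0.02212 + 0.105814 + 0.030024 + 0.031476 = 0.189434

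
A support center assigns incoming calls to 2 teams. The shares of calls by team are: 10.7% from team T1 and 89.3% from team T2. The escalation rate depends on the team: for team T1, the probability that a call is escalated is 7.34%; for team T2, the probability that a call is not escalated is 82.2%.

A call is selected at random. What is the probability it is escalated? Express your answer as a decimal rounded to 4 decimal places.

P(E|T2) = 1 − 0.822 = 0.178.
P(E) = P(E|T1)·P(T1) + P(E|T2)·P(T2)
      = 0.0734·0.107 + 0.178·0.893
      = 0.0078538 + 0.158954 = 0.1668078

0.1668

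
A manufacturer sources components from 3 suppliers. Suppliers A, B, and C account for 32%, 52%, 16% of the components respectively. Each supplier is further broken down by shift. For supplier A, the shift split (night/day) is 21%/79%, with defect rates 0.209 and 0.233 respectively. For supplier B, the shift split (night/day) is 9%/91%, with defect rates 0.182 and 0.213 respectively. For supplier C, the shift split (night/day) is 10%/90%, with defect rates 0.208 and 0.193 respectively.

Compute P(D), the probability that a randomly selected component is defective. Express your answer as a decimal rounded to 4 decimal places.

0.2134

P(D|A) = 0.21·0.209 + 0.79·0.233 = 0.04389 + 0.18407 = 0.22796
P(D|B) = 0.09·0.182 + 0.91·0.213 = 0.01638 + 0.19383 = 0.21021
P(D|C) = 0.1·0.208 + 0.9·0.193 = 0.0208 + 0.1737 = 0.1945
Then overall,
P(D) = 0.32·0.22796 + 0.52·0.21021 + 0.16·0.1945
      = 0.0729472 + 0.1093092 + 0.03112 = 0.2133764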